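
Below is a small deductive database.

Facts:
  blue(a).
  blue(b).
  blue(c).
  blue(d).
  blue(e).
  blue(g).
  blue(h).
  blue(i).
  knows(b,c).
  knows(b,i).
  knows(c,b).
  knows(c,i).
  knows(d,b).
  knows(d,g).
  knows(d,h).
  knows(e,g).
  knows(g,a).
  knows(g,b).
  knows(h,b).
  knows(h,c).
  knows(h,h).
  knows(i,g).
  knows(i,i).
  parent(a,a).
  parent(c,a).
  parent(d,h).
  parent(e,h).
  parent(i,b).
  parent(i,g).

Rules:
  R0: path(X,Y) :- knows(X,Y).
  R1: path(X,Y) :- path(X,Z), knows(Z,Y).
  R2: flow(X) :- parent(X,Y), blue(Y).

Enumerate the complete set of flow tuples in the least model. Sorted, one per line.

flow(a)
flow(c)
flow(d)
flow(e)
flow(i)

round 1: derive flow(a) via R2 from parent(a,a), blue(a)
round 1: derive flow(c) via R2 from parent(c,a), blue(a)
round 1: derive flow(d) via R2 from parent(d,h), blue(h)
round 1: derive flow(e) via R2 from parent(e,h), blue(h)
round 1: derive flow(i) via R2 from parent(i,b), blue(b)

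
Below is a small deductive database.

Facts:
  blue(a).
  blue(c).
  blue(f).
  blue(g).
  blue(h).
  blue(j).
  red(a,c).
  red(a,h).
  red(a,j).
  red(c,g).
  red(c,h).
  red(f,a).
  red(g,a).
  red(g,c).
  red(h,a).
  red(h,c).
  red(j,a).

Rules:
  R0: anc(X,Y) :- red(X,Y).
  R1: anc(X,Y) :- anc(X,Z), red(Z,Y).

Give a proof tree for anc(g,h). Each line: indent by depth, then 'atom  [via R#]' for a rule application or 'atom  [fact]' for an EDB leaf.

round 1: derive anc(a,c) via R0 from red(a,c)
round 1: derive anc(a,h) via R0 from red(a,h)
round 1: derive anc(a,j) via R0 from red(a,j)
round 1: derive anc(c,g) via R0 from red(c,g)
round 1: derive anc(c,h) via R0 from red(c,h)
round 1: derive anc(f,a) via R0 from red(f,a)
round 1: derive anc(g,a) via R0 from red(g,a)
round 1: derive anc(g,c) via R0 from red(g,c)
round 1: derive anc(h,a) via R0 from red(h,a)
round 1: derive anc(h,c) via R0 from red(h,c)
round 1: derive anc(j,a) via R0 from red(j,a)
round 2: derive anc(a,a) via R1 from anc(a,h), red(h,a)
round 2: derive anc(a,g) via R1 from anc(a,c), red(c,g)
round 2: derive anc(c,a) via R1 from anc(c,g), red(g,a)
round 2: derive anc(c,c) via R1 from anc(c,g), red(g,c)
round 2: derive anc(f,c) via R1 from anc(f,a), red(a,c)
round 2: derive anc(f,h) via R1 from anc(f,a), red(a,h)
round 2: derive anc(f,j) via R1 from anc(f,a), red(a,j)
round 2: derive anc(g,g) via R1 from anc(g,c), red(c,g)
round 2: derive anc(g,h) via R1 from anc(g,a), red(a,h)
round 2: derive anc(g,j) via R1 from anc(g,a), red(a,j)
round 2: derive anc(h,g) via R1 from anc(h,c), red(c,g)
round 2: derive anc(h,h) via R1 from anc(h,a), red(a,h)
round 2: derive anc(h,j) via R1 from anc(h,a), red(a,j)
round 2: derive anc(j,c) via R1 from anc(j,a), red(a,c)
round 2: derive anc(j,h) via R1 from anc(j,a), red(a,h)
round 2: derive anc(j,j) via R1 from anc(j,a), red(a,j)
round 3: derive anc(c,j) via R1 from anc(c,a), red(a,j)
round 3: derive anc(f,g) via R1 from anc(f,c), red(c,g)
round 3: derive anc(j,g) via R1 from anc(j,c), red(c,g)

anc(g,h)  [via R1]
  anc(g,a)  [via R0]
    red(g,a)  [fact]
  red(a,h)  [fact]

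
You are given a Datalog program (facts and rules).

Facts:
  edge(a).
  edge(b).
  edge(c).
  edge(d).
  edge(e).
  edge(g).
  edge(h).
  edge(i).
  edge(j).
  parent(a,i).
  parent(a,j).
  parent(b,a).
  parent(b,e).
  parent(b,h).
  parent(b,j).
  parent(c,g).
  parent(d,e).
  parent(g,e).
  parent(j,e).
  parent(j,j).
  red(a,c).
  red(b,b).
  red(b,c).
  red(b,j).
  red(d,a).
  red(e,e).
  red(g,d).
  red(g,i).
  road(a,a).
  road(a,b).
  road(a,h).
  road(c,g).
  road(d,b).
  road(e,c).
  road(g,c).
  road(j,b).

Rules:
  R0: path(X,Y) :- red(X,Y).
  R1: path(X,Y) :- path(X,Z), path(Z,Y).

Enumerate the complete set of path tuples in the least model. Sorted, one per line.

path(a,c)
path(b,b)
path(b,c)
path(b,j)
path(d,a)
path(d,c)
path(e,e)
path(g,a)
path(g,c)
path(g,d)
path(g,i)

round 1: derive path(a,c) via R0 from red(a,c)
round 1: derive path(b,b) via R0 from red(b,b)
round 1: derive path(b,c) via R0 from red(b,c)
round 1: derive path(b,j) via R0 from red(b,j)
round 1: derive path(d,a) via R0 from red(d,a)
round 1: derive path(e,e) via R0 from red(e,e)
round 1: derive path(g,d) via R0 from red(g,d)
round 1: derive path(g,i) via R0 from red(g,i)
round 2: derive path(d,c) via R1 from path(d,a), path(a,c)
round 2: derive path(g,a) via R1 from path(g,d), path(d,a)
round 3: derive path(g,c) via R1 from path(g,a), path(a,c)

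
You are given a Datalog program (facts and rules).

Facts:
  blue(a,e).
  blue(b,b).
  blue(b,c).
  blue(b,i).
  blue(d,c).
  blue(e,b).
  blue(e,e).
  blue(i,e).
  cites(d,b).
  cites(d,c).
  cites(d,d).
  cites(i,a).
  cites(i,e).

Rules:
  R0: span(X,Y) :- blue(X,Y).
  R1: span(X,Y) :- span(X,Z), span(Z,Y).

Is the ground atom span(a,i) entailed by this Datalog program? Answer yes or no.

yes

round 1: derive span(a,e) via R0 from blue(a,e)
round 1: derive span(b,b) via R0 from blue(b,b)
round 1: derive span(b,c) via R0 from blue(b,c)
round 1: derive span(b,i) via R0 from blue(b,i)
round 1: derive span(d,c) via R0 from blue(d,c)
round 1: derive span(e,b) via R0 from blue(e,b)
round 1: derive span(e,e) via R0 from blue(e,e)
round 1: derive span(i,e) via R0 from blue(i,e)
round 2: derive span(a,b) via R1 from span(a,e), span(e,b)
round 2: derive span(b,e) via R1 from span(b,i), span(i,e)
round 2: derive span(e,c) via R1 from span(e,b), span(b,c)
round 2: derive span(e,i) via R1 from span(e,b), span(b,i)
round 2: derive span(i,b) via R1 from span(i,e), span(e,b)
round 3: derive span(a,c) via R1 from span(a,b), span(b,c)
round 3: derive span(a,i) via R1 from span(a,b), span(b,i)
round 3: derive span(i,c) via R1 from span(i,b), span(b,c)
round 3: derive span(i,i) via R1 from span(i,b), span(b,i)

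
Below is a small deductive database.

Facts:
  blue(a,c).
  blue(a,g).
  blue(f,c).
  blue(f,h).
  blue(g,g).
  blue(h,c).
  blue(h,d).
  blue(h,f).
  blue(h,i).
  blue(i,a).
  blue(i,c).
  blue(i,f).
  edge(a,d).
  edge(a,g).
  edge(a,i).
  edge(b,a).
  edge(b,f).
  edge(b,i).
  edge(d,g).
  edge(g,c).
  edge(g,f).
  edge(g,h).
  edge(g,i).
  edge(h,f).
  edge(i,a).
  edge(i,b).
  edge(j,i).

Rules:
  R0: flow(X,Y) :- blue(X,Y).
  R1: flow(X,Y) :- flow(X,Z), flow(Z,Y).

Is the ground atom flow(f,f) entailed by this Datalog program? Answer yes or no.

round 1: derive flow(a,c) via R0 from blue(a,c)
round 1: derive flow(a,g) via R0 from blue(a,g)
round 1: derive flow(f,c) via R0 from blue(f,c)
round 1: derive flow(f,h) via R0 from blue(f,h)
round 1: derive flow(g,g) via R0 from blue(g,g)
round 1: derive flow(h,c) via R0 from blue(h,c)
round 1: derive flow(h,d) via R0 from blue(h,d)
round 1: derive flow(h,f) via R0 from blue(h,f)
round 1: derive flow(h,i) via R0 from blue(h,i)
round 1: derive flow(i,a) via R0 from blue(i,a)
round 1: derive flow(i,c) via R0 from blue(i,c)
round 1: derive flow(i,f) via R0 from blue(i,f)
round 2: derive flow(f,d) via R1 from flow(f,h), flow(h,d)
round 2: derive flow(f,f) via R1 from flow(f,h), flow(h,f)
round 2: derive flow(f,i) via R1 from flow(f,h), flow(h,i)
round 2: derive flow(h,a) via R1 from flow(h,i), flow(i,a)
round 2: derive flow(h,h) via R1 from flow(h,f), flow(f,h)
round 2: derive flow(i,g) via R1 from flow(i,a), flow(a,g)
round 2: derive flow(i,h) via R1 from flow(i,f), flow(f,h)
round 3: derive flow(f,a) via R1 from flow(f,h), flow(h,a)
round 3: derive flow(f,g) via R1 from flow(f,i), flow(i,g)
round 3: derive flow(h,g) via R1 from flow(h,a), flow(a,g)
round 3: derive flow(i,d) via R1 from flow(i,f), flow(f,d)
round 3: derive flow(i,i) via R1 from flow(i,f), flow(f,i)

yes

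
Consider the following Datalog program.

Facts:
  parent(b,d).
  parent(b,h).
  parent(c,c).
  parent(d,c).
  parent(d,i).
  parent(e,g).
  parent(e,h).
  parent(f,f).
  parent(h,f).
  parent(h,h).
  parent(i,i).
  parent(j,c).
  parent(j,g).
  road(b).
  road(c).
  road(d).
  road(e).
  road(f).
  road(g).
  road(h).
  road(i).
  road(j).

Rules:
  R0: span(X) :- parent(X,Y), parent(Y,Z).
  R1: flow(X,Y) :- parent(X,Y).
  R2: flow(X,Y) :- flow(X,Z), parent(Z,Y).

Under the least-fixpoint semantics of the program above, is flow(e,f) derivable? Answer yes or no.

round 1: derive flow(b,d) via R1 from parent(b,d)
round 1: derive flow(b,h) via R1 from parent(b,h)
round 1: derive flow(c,c) via R1 from parent(c,c)
round 1: derive flow(d,c) via R1 from parent(d,c)
round 1: derive flow(d,i) via R1 from parent(d,i)
round 1: derive flow(e,g) via R1 from parent(e,g)
round 1: derive flow(e,h) via R1 from parent(e,h)
round 1: derive flow(f,f) via R1 from parent(f,f)
round 1: derive flow(h,f) via R1 from parent(h,f)
round 1: derive flow(h,h) via R1 from parent(h,h)
round 1: derive flow(i,i) via R1 from parent(i,i)
round 1: derive flow(j,c) via R1 from parent(j,c)
round 1: derive flow(j,g) via R1 from parent(j,g)
round 2: derive flow(b,c) via R2 from flow(b,d), parent(d,c)
round 2: derive flow(b,f) via R2 from flow(b,h), parent(h,f)
round 2: derive flow(b,i) via R2 from flow(b,d), parent(d,i)
round 2: derive flow(e,f) via R2 from flow(e,h), parent(h,f)

yes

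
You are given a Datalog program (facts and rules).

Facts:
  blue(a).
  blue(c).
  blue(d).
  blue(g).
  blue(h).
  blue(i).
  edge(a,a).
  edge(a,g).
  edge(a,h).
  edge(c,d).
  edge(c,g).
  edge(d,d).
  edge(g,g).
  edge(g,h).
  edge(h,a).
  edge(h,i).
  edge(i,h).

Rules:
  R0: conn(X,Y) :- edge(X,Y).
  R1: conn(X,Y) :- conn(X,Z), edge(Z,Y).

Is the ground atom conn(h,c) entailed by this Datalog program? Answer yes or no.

no

round 1: derive conn(a,a) via R0 from edge(a,a)
round 1: derive conn(a,g) via R0 from edge(a,g)
round 1: derive conn(a,h) via R0 from edge(a,h)
round 1: derive conn(c,d) via R0 from edge(c,d)
round 1: derive conn(c,g) via R0 from edge(c,g)
round 1: derive conn(d,d) via R0 from edge(d,d)
round 1: derive conn(g,g) via R0 from edge(g,g)
round 1: derive conn(g,h) via R0 from edge(g,h)
round 1: derive conn(h,a) via R0 from edge(h,a)
round 1: derive conn(h,i) via R0 from edge(h,i)
round 1: derive conn(i,h) via R0 from edge(i,h)
round 2: derive conn(a,i) via R1 from conn(a,h), edge(h,i)
round 2: derive conn(c,h) via R1 from conn(c,g), edge(g,h)
round 2: derive conn(g,a) via R1 from conn(g,h), edge(h,a)
round 2: derive conn(g,i) via R1 from conn(g,h), edge(h,i)
round 2: derive conn(h,g) via R1 from conn(h,a), edge(a,g)
round 2: derive conn(h,h) via R1 from conn(h,a), edge(a,h)
round 2: derive conn(i,a) via R1 from conn(i,h), edge(h,a)
round 2: derive conn(i,i) via R1 from conn(i,h), edge(h,i)
round 3: derive conn(c,a) via R1 from conn(c,h), edge(h,a)
round 3: derive conn(c,i) via R1 from conn(c,h), edge(h,i)
round 3: derive conn(i,g) via R1 from conn(i,a), edge(a,g)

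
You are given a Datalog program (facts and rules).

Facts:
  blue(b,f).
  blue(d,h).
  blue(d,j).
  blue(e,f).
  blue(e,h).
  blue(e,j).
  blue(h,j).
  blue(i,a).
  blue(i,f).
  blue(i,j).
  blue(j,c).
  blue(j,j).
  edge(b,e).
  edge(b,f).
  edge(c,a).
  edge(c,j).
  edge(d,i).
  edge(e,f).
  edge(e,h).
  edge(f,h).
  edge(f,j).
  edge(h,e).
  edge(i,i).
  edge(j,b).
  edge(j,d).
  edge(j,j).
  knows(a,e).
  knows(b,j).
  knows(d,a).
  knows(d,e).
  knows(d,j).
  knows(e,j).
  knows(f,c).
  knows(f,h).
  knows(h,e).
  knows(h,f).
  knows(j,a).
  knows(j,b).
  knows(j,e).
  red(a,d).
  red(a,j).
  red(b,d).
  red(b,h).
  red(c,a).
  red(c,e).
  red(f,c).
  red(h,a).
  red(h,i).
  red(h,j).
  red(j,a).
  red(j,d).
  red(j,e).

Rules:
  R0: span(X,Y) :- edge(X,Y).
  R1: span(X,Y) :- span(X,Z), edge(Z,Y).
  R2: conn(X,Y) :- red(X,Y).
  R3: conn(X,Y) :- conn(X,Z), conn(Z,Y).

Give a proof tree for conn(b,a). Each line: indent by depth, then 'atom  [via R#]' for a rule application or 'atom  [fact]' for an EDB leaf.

conn(b,a)  [via R3]
  conn(b,h)  [via R2]
    red(b,h)  [fact]
  conn(h,a)  [via R2]
    red(h,a)  [fact]

round 1: derive conn(a,d) via R2 from red(a,d)
round 1: derive conn(a,j) via R2 from red(a,j)
round 1: derive conn(b,d) via R2 from red(b,d)
round 1: derive conn(b,h) via R2 from red(b,h)
round 1: derive conn(c,a) via R2 from red(c,a)
round 1: derive conn(c,e) via R2 from red(c,e)
round 1: derive conn(f,c) via R2 from red(f,c)
round 1: derive conn(h,a) via R2 from red(h,a)
round 1: derive conn(h,i) via R2 from red(h,i)
round 1: derive conn(h,j) via R2 from red(h,j)
round 1: derive conn(j,a) via R2 from red(j,a)
round 1: derive conn(j,d) via R2 from red(j,d)
round 1: derive conn(j,e) via R2 from red(j,e)
round 2: derive conn(a,a) via R3 from conn(a,j), conn(j,a)
round 2: derive conn(a,e) via R3 from conn(a,j), conn(j,e)
round 2: derive conn(b,a) via R3 from conn(b,h), conn(h,a)
round 2: derive conn(b,i) via R3 from conn(b,h), conn(h,i)
round 2: derive conn(b,j) via R3 from conn(b,h), conn(h,j)
round 2: derive conn(c,d) via R3 from conn(c,a), conn(a,d)
round 2: derive conn(c,j) via R3 from conn(c,a), conn(a,j)
round 2: derive conn(f,a) via R3 from conn(f,c), conn(c,a)
round 2: derive conn(f,e) via R3 from conn(f,c), conn(c,e)
round 2: derive conn(h,d) via R3 from conn(h,a), conn(a,d)
round 2: derive conn(h,e) via R3 from conn(h,j), conn(j,e)
round 2: derive conn(j,j) via R3 from conn(j,a), conn(a,j)
round 3: derive conn(b,e) via R3 from conn(b,a), conn(a,e)
round 3: derive conn(f,d) via R3 from conn(f,a), conn(a,d)
round 3: derive conn(f,j) via R3 from conn(f,a), conn(a,j)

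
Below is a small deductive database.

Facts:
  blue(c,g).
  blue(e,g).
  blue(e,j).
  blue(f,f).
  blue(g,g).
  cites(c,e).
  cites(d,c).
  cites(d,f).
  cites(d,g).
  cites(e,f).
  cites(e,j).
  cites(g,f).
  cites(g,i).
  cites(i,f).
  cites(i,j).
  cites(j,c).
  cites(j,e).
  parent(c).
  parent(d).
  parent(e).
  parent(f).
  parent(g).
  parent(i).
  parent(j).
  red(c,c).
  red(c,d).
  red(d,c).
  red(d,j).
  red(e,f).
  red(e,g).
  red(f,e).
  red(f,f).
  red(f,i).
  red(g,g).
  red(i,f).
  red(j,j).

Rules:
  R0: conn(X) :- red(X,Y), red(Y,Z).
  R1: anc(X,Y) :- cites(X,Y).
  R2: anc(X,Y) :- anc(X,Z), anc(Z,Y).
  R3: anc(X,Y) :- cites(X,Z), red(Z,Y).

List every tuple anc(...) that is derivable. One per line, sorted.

anc(c,c)
anc(c,d)
anc(c,e)
anc(c,f)
anc(c,g)
anc(c,i)
anc(c,j)
anc(d,c)
anc(d,d)
anc(d,e)
anc(d,f)
anc(d,g)
anc(d,i)
anc(d,j)
anc(e,c)
anc(e,d)
anc(e,e)
anc(e,f)
anc(e,g)
anc(e,i)
anc(e,j)
anc(g,c)
anc(g,d)
anc(g,e)
anc(g,f)
anc(g,g)
anc(g,i)
anc(g,j)
anc(i,c)
anc(i,d)
anc(i,e)
anc(i,f)
anc(i,g)
anc(i,i)
anc(i,j)
anc(j,c)
anc(j,d)
anc(j,e)
anc(j,f)
anc(j,g)
anc(j,i)
anc(j,j)

round 1: derive anc(c,e) via R1 from cites(c,e)
round 1: derive anc(d,c) via R1 from cites(d,c)
round 1: derive anc(d,f) via R1 from cites(d,f)
round 1: derive anc(d,g) via R1 from cites(d,g)
round 1: derive anc(e,f) via R1 from cites(e,f)
round 1: derive anc(e,j) via R1 from cites(e,j)
round 1: derive anc(g,f) via R1 from cites(g,f)
round 1: derive anc(g,i) via R1 from cites(g,i)
round 1: derive anc(i,f) via R1 from cites(i,f)
round 1: derive anc(i,j) via R1 from cites(i,j)
round 1: derive anc(j,c) via R1 from cites(j,c)
round 1: derive anc(j,e) via R1 from cites(j,e)
round 1: derive anc(c,f) via R3 from cites(c,e), red(e,f)
round 1: derive anc(c,g) via R3 from cites(c,e), red(e,g)
round 1: derive anc(d,d) via R3 from cites(d,c), red(c,d)
round 1: derive anc(d,e) via R3 from cites(d,f), red(f,e)
round 1: derive anc(d,i) via R3 from cites(d,f), red(f,i)
round 1: derive anc(e,e) via R3 from cites(e,f), red(f,e)
round 1: derive anc(e,i) via R3 from cites(e,f), red(f,i)
round 1: derive anc(g,e) via R3 from cites(g,f), red(f,e)
round 1: derive anc(i,e) via R3 from cites(i,f), red(f,e)
round 1: derive anc(i,i) via R3 from cites(i,f), red(f,i)
round 1: derive anc(j,d) via R3 from cites(j,c), red(c,d)
round 1: derive anc(j,f) via R3 from cites(j,e), red(e,f)
round 1: derive anc(j,g) via R3 from cites(j,e), red(e,g)
round 2: derive anc(c,i) via R2 from anc(c,e), anc(e,i)
round 2: derive anc(c,j) via R2 from anc(c,e), anc(e,j)
round 2: derive anc(d,j) via R2 from anc(d,e), anc(e,j)
round 2: derive anc(e,c) via R2 from anc(e,j), anc(j,c)
round 2: derive anc(e,d) via R2 from anc(e,j), anc(j,d)
round 2: derive anc(e,g) via R2 from anc(e,j), anc(j,g)
round 2: derive anc(g,j) via R2 from anc(g,e), anc(e,j)
round 2: derive anc(i,c) via R2 from anc(i,j), anc(j,c)
round 2: derive anc(i,d) via R2 from anc(i,j), anc(j,d)
round 2: derive anc(i,g) via R2 from anc(i,j), anc(j,g)
round 2: derive anc(j,i) via R2 from anc(j,d), anc(d,i)
round 2: derive anc(j,j) via R2 from anc(j,e), anc(e,j)
round 3: derive anc(c,c) via R2 from anc(c,e), anc(e,c)
round 3: derive anc(c,d) via R2 from anc(c,e), anc(e,d)
round 3: derive anc(g,c) via R2 from anc(g,e), anc(e,c)
round 3: derive anc(g,d) via R2 from anc(g,e), anc(e,d)
round 3: derive anc(g,g) via R2 from anc(g,e), anc(e,g)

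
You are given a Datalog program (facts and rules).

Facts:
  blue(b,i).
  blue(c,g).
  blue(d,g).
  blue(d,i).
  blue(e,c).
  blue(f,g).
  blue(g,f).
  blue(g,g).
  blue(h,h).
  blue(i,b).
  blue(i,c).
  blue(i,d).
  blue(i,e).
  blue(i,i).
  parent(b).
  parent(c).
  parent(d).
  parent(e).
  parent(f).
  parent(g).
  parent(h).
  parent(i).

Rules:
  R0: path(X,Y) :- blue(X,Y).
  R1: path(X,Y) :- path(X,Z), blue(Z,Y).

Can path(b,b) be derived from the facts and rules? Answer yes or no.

yes

round 1: derive path(b,i) via R0 from blue(b,i)
round 1: derive path(c,g) via R0 from blue(c,g)
round 1: derive path(d,g) via R0 from blue(d,g)
round 1: derive path(d,i) via R0 from blue(d,i)
round 1: derive path(e,c) via R0 from blue(e,c)
round 1: derive path(f,g) via R0 from blue(f,g)
round 1: derive path(g,f) via R0 from blue(g,f)
round 1: derive path(g,g) via R0 from blue(g,g)
round 1: derive path(h,h) via R0 from blue(h,h)
round 1: derive path(i,b) via R0 from blue(i,b)
round 1: derive path(i,c) via R0 from blue(i,c)
round 1: derive path(i,d) via R0 from blue(i,d)
round 1: derive path(i,e) via R0 from blue(i,e)
round 1: derive path(i,i) via R0 from blue(i,i)
round 2: derive path(b,b) via R1 from path(b,i), blue(i,b)
round 2: derive path(b,c) via R1 from path(b,i), blue(i,c)
round 2: derive path(b,d) via R1 from path(b,i), blue(i,d)
round 2: derive path(b,e) via R1 from path(b,i), blue(i,e)
round 2: derive path(c,f) via R1 from path(c,g), blue(g,f)
round 2: derive path(d,b) via R1 from path(d,i), blue(i,b)
round 2: derive path(d,c) via R1 from path(d,i), blue(i,c)
round 2: derive path(d,d) via R1 from path(d,i), blue(i,d)
round 2: derive path(d,e) via R1 from path(d,i), blue(i,e)
round 2: derive path(d,f) via R1 from path(d,g), blue(g,f)
round 2: derive path(e,g) via R1 from path(e,c), blue(c,g)
round 2: derive path(f,f) via R1 from path(f,g), blue(g,f)
round 2: derive path(i,g) via R1 from path(i,c), blue(c,g)
round 3: derive path(b,g) via R1 from path(b,c), blue(c,g)
round 3: derive path(e,f) via R1 from path(e,g), blue(g,f)
round 3: derive path(i,f) via R1 from path(i,g), blue(g,f)
round 4: derive path(b,f) via R1 from path(b,g), blue(g,f)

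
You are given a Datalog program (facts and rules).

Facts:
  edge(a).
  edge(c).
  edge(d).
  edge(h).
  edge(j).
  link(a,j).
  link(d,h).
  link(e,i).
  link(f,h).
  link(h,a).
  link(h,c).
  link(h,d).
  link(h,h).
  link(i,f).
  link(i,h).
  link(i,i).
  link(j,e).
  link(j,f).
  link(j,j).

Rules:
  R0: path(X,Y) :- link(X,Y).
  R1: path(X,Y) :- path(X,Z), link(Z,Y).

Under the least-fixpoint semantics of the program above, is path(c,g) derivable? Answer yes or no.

no

round 1: derive path(a,j) via R0 from link(a,j)
round 1: derive path(d,h) via R0 from link(d,h)
round 1: derive path(e,i) via R0 from link(e,i)
round 1: derive path(f,h) via R0 from link(f,h)
round 1: derive path(h,a) via R0 from link(h,a)
round 1: derive path(h,c) via R0 from link(h,c)
round 1: derive path(h,d) via R0 from link(h,d)
round 1: derive path(h,h) via R0 from link(h,h)
round 1: derive path(i,f) via R0 from link(i,f)
round 1: derive path(i,h) via R0 from link(i,h)
round 1: derive path(i,i) via R0 from link(i,i)
round 1: derive path(j,e) via R0 from link(j,e)
round 1: derive path(j,f) via R0 from link(j,f)
round 1: derive path(j,j) via R0 from link(j,j)
round 2: derive path(a,e) via R1 from path(a,j), link(j,e)
round 2: derive path(a,f) via R1 from path(a,j), link(j,f)
round 2: derive path(d,a) via R1 from path(d,h), link(h,a)
round 2: derive path(d,c) via R1 from path(d,h), link(h,c)
round 2: derive path(d,d) via R1 from path(d,h), link(h,d)
round 2: derive path(e,f) via R1 from path(e,i), link(i,f)
round 2: derive path(e,h) via R1 from path(e,i), link(i,h)
round 2: derive path(f,a) via R1 from path(f,h), link(h,a)
round 2: derive path(f,c) via R1 from path(f,h), link(h,c)
round 2: derive path(f,d) via R1 from path(f,h), link(h,d)
round 2: derive path(h,j) via R1 from path(h,a), link(a,j)
round 2: derive path(i,a) via R1 from path(i,h), link(h,a)
round 2: derive path(i,c) via R1 from path(i,h), link(h,c)
round 2: derive path(i,d) via R1 from path(i,h), link(h,d)
round 2: derive path(j,h) via R1 from path(j,f), link(f,h)
round 2: derive path(j,i) via R1 from path(j,e), link(e,i)
round 3: derive path(a,h) via R1 from path(a,f), link(f,h)
round 3: derive path(a,i) via R1 from path(a,e), link(e,i)
round 3: derive path(d,j) via R1 from path(d,a), link(a,j)
round 3: derive path(e,a) via R1 from path(e,h), link(h,a)
round 3: derive path(e,c) via R1 from path(e,h), link(h,c)
round 3: derive path(e,d) via R1 from path(e,h), link(h,d)
round 3: derive path(f,j) via R1 from path(f,a), link(a,j)
round 3: derive path(h,e) via R1 from path(h,j), link(j,e)
round 3: derive path(h,f) via R1 from path(h,j), link(j,f)
round 3: derive path(i,j) via R1 from path(i,a), link(a,j)
round 3: derive path(j,a) via R1 from path(j,h), link(h,a)
round 3: derive path(j,c) via R1 from path(j,h), link(h,c)
round 3: derive path(j,d) via R1 from path(j,h), link(h,d)
round 4: derive path(a,a) via R1 from path(a,h), link(h,a)
round 4: derive path(a,c) via R1 from path(a,h), link(h,c)
round 4: derive path(a,d) via R1 from path(a,h), link(h,d)
round 4: derive path(d,e) via R1 from path(d,j), link(j,e)
round 4: derive path(d,f) via R1 from path(d,j), link(j,f)
round 4: derive path(e,j) via R1 from path(e,a), link(a,j)
round 4: derive path(f,e) via R1 from path(f,j), link(j,e)
round 4: derive path(f,f) via R1 from path(f,j), link(j,f)
round 4: derive path(h,i) via R1 from path(h,e), link(e,i)
round 4: derive path(i,e) via R1 from path(i,j), link(j,e)
round 5: derive path(d,i) via R1 from path(d,e), link(e,i)
round 5: derive path(e,e) via R1 from path(e,j), link(j,e)
round 5: derive path(f,i) via R1 from path(f,e), link(e,i)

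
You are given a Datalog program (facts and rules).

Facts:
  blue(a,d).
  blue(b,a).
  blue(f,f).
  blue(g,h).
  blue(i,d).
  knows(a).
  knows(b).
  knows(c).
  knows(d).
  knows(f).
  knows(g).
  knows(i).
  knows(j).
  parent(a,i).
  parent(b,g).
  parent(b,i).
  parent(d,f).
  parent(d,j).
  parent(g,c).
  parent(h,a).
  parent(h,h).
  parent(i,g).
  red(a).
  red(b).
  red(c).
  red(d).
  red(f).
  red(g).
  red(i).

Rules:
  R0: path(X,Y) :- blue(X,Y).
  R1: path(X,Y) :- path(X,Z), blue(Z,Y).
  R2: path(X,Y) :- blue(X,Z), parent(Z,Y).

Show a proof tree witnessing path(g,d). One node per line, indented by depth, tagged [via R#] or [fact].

path(g,d)  [via R1]
  path(g,a)  [via R2]
    blue(g,h)  [fact]
    parent(h,a)  [fact]
  blue(a,d)  [fact]

round 1: derive path(a,d) via R0 from blue(a,d)
round 1: derive path(b,a) via R0 from blue(b,a)
round 1: derive path(f,f) via R0 from blue(f,f)
round 1: derive path(g,h) via R0 from blue(g,h)
round 1: derive path(i,d) via R0 from blue(i,d)
round 1: derive path(a,f) via R2 from blue(a,d), parent(d,f)
round 1: derive path(a,j) via R2 from blue(a,d), parent(d,j)
round 1: derive path(b,i) via R2 from blue(b,a), parent(a,i)
round 1: derive path(g,a) via R2 from blue(g,h), parent(h,a)
round 1: derive path(i,f) via R2 from blue(i,d), parent(d,f)
round 1: derive path(i,j) via R2 from blue(i,d), parent(d,j)
round 2: derive path(b,d) via R1 from path(b,a), blue(a,d)
round 2: derive path(g,d) via R1 from path(g,a), blue(a,d)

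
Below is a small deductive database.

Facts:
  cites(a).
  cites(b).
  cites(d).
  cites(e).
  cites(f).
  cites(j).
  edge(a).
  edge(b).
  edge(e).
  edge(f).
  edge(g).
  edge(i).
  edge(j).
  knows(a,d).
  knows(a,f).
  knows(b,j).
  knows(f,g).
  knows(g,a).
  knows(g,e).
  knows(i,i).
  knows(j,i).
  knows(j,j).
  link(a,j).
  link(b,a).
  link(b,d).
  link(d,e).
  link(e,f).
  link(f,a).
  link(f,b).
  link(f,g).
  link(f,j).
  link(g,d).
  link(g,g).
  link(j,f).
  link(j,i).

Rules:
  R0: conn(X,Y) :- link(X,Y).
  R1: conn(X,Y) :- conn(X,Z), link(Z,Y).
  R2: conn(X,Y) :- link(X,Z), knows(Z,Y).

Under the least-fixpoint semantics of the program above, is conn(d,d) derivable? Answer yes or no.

round 1: derive conn(a,j) via R0 from link(a,j)
round 1: derive conn(b,a) via R0 from link(b,a)
round 1: derive conn(b,d) via R0 from link(b,d)
round 1: derive conn(d,e) via R0 from link(d,e)
round 1: derive conn(e,f) via R0 from link(e,f)
round 1: derive conn(f,a) via R0 from link(f,a)
round 1: derive conn(f,b) via R0 from link(f,b)
round 1: derive conn(f,g) via R0 from link(f,g)
round 1: derive conn(f,j) via R0 from link(f,j)
round 1: derive conn(g,d) via R0 from link(g,d)
round 1: derive conn(g,g) via R0 from link(g,g)
round 1: derive conn(j,f) via R0 from link(j,f)
round 1: derive conn(j,i) via R0 from link(j,i)
round 1: derive conn(a,i) via R2 from link(a,j), knows(j,i)
round 1: derive conn(b,f) via R2 from link(b,a), knows(a,f)
round 1: derive conn(e,g) via R2 from link(e,f), knows(f,g)
round 1: derive conn(f,d) via R2 from link(f,a), knows(a,d)
round 1: derive conn(f,e) via R2 from link(f,g), knows(g,e)
round 1: derive conn(f,f) via R2 from link(f,a), knows(a,f)
round 1: derive conn(f,i) via R2 from link(f,j), knows(j,i)
round 1: derive conn(g,a) via R2 from link(g,g), knows(g,a)
round 1: derive conn(g,e) via R2 from link(g,g), knows(g,e)
round 1: derive conn(j,g) via R2 from link(j,f), knows(f,g)
round 2: derive conn(a,f) via R1 from conn(a,j), link(j,f)
round 2: derive conn(b,b) via R1 from conn(b,f), link(f,b)
round 2: derive conn(b,e) via R1 from conn(b,d), link(d,e)
round 2: derive conn(b,g) via R1 from conn(b,f), link(f,g)
round 2: derive conn(b,j) via R1 from conn(b,a), link(a,j)
round 2: derive conn(d,f) via R1 from conn(d,e), link(e,f)
round 2: derive conn(e,a) via R1 from conn(e,f), link(f,a)
round 2: derive conn(e,b) via R1 from conn(e,f), link(f,b)
round 2: derive conn(e,d) via R1 from conn(e,g), link(g,d)
round 2: derive conn(e,j) via R1 from conn(e,f), link(f,j)
round 2: derive conn(g,f) via R1 from conn(g,e), link(e,f)
round 2: derive conn(g,j) via R1 from conn(g,a), link(a,j)
round 2: derive conn(j,a) via R1 from conn(j,f), link(f,a)
round 2: derive conn(j,b) via R1 from conn(j,f), link(f,b)
round 2: derive conn(j,d) via R1 from conn(j,g), link(g,d)
round 2: derive conn(j,j) via R1 from conn(j,f), link(f,j)
round 3: derive conn(a,a) via R1 from conn(a,f), link(f,a)
round 3: derive conn(a,b) via R1 from conn(a,f), link(f,b)
round 3: derive conn(a,g) via R1 from conn(a,f), link(f,g)
round 3: derive conn(b,i) via R1 from conn(b,j), link(j,i)
round 3: derive conn(d,a) via R1 from conn(d,f), link(f,a)
round 3: derive conn(d,b) via R1 from conn(d,f), link(f,b)
round 3: derive conn(d,g) via R1 from conn(d,f), link(f,g)
round 3: derive conn(d,j) via R1 from conn(d,f), link(f,j)
round 3: derive conn(e,e) via R1 from conn(e,d), link(d,e)
round 3: derive conn(e,i) via R1 from conn(e,j), link(j,i)
round 3: derive conn(g,b) via R1 from conn(g,f), link(f,b)
round 3: derive conn(g,i) via R1 from conn(g,j), link(j,i)
round 3: derive conn(j,e) via R1 from conn(j,d), link(d,e)
round 4: derive conn(a,d) via R1 from conn(a,b), link(b,d)
round 4: derive conn(d,d) via R1 from conn(d,b), link(b,d)
round 4: derive conn(d,i) via R1 from conn(d,j), link(j,i)
round 5: derive conn(a,e) via R1 from conn(a,d), link(d,e)

yes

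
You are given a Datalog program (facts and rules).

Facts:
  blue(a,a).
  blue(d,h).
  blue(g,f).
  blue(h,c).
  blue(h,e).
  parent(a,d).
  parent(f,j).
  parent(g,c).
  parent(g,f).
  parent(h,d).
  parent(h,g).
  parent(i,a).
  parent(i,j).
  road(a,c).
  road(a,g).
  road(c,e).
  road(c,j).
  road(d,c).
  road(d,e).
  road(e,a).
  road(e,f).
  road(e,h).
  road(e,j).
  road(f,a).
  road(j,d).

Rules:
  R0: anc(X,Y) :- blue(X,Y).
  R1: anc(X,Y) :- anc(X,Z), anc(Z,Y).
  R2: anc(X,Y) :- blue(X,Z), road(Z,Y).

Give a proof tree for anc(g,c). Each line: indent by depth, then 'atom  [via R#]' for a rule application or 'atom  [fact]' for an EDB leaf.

round 1: derive anc(a,a) via R0 from blue(a,a)
round 1: derive anc(d,h) via R0 from blue(d,h)
round 1: derive anc(g,f) via R0 from blue(g,f)
round 1: derive anc(h,c) via R0 from blue(h,c)
round 1: derive anc(h,e) via R0 from blue(h,e)
round 1: derive anc(a,c) via R2 from blue(a,a), road(a,c)
round 1: derive anc(a,g) via R2 from blue(a,a), road(a,g)
round 1: derive anc(g,a) via R2 from blue(g,f), road(f,a)
round 1: derive anc(h,a) via R2 from blue(h,e), road(e,a)
round 1: derive anc(h,f) via R2 from blue(h,e), road(e,f)
round 1: derive anc(h,h) via R2 from blue(h,e), road(e,h)
round 1: derive anc(h,j) via R2 from blue(h,c), road(c,j)
round 2: derive anc(a,f) via R1 from anc(a,g), anc(g,f)
round 2: derive anc(d,a) via R1 from anc(d,h), anc(h,a)
round 2: derive anc(d,c) via R1 from anc(d,h), anc(h,c)
round 2: derive anc(d,e) via R1 from anc(d,h), anc(h,e)
round 2: derive anc(d,f) via R1 from anc(d,h), anc(h,f)
round 2: derive anc(d,j) via R1 from anc(d,h), anc(h,j)
round 2: derive anc(g,c) via R1 from anc(g,a), anc(a,c)
round 2: derive anc(g,g) via R1 from anc(g,a), anc(a,g)
round 2: derive anc(h,g) via R1 from anc(h,a), anc(a,g)
round 3: derive anc(d,g) via R1 from anc(d,a), anc(a,g)

anc(g,c)  [via R1]
  anc(g,a)  [via R2]
    blue(g,f)  [fact]
    road(f,a)  [fact]
  anc(a,c)  [via R2]
    blue(a,a)  [fact]
    road(a,c)  [fact]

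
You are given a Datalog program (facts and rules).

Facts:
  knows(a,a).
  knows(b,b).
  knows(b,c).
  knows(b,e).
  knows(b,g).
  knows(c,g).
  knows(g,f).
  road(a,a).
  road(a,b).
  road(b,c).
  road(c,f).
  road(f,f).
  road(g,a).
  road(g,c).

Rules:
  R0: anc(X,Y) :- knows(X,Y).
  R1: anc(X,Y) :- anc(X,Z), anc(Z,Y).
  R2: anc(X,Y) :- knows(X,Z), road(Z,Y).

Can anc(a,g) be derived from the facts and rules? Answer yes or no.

round 1: derive anc(a,a) via R0 from knows(a,a)
round 1: derive anc(b,b) via R0 from knows(b,b)
round 1: derive anc(b,c) via R0 from knows(b,c)
round 1: derive anc(b,e) via R0 from knows(b,e)
round 1: derive anc(b,g) via R0 from knows(b,g)
round 1: derive anc(c,g) via R0 from knows(c,g)
round 1: derive anc(g,f) via R0 from knows(g,f)
round 1: derive anc(a,b) via R2 from knows(a,a), road(a,b)
round 1: derive anc(b,a) via R2 from knows(b,g), road(g,a)
round 1: derive anc(b,f) via R2 from knows(b,c), road(c,f)
round 1: derive anc(c,a) via R2 from knows(c,g), road(g,a)
round 1: derive anc(c,c) via R2 from knows(c,g), road(g,c)
round 2: derive anc(a,c) via R1 from anc(a,b), anc(b,c)
round 2: derive anc(a,e) via R1 from anc(a,b), anc(b,e)
round 2: derive anc(a,f) via R1 from anc(a,b), anc(b,f)
round 2: derive anc(a,g) via R1 from anc(a,b), anc(b,g)
round 2: derive anc(c,b) via R1 from anc(c,a), anc(a,b)
round 2: derive anc(c,f) via R1 from anc(c,g), anc(g,f)
round 3: derive anc(c,e) via R1 from anc(c,a), anc(a,e)

yes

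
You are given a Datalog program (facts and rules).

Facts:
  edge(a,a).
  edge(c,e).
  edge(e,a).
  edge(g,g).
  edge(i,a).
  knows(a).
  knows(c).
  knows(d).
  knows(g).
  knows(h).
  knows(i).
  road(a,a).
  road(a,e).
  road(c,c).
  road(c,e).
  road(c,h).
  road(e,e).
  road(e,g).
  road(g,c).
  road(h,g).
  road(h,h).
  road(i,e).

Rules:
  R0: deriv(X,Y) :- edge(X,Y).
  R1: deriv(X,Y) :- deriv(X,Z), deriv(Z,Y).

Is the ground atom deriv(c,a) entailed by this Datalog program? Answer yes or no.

yes

round 1: derive deriv(a,a) via R0 from edge(a,a)
round 1: derive deriv(c,e) via R0 from edge(c,e)
round 1: derive deriv(e,a) via R0 from edge(e,a)
round 1: derive deriv(g,g) via R0 from edge(g,g)
round 1: derive deriv(i,a) via R0 from edge(i,a)
round 2: derive deriv(c,a) via R1 from deriv(c,e), deriv(e,a)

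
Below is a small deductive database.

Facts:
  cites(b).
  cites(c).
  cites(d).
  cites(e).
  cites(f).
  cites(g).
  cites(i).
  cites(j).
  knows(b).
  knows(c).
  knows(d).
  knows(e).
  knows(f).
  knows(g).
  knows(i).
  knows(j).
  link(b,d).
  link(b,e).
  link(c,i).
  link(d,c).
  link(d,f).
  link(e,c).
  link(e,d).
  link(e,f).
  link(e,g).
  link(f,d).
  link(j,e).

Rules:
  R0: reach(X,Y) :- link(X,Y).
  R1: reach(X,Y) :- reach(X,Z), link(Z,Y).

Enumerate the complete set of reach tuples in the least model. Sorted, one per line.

reach(b,c)
reach(b,d)
reach(b,e)
reach(b,f)
reach(b,g)
reach(b,i)
reach(c,i)
reach(d,c)
reach(d,d)
reach(d,f)
reach(d,i)
reach(e,c)
reach(e,d)
reach(e,f)
reach(e,g)
reach(e,i)
reach(f,c)
reach(f,d)
reach(f,f)
reach(f,i)
reach(j,c)
reach(j,d)
reach(j,e)
reach(j,f)
reach(j,g)
reach(j,i)

round 1: derive reach(b,d) via R0 from link(b,d)
round 1: derive reach(b,e) via R0 from link(b,e)
round 1: derive reach(c,i) via R0 from link(c,i)
round 1: derive reach(d,c) via R0 from link(d,c)
round 1: derive reach(d,f) via R0 from link(d,f)
round 1: derive reach(e,c) via R0 from link(e,c)
round 1: derive reach(e,d) via R0 from link(e,d)
round 1: derive reach(e,f) via R0 from link(e,f)
round 1: derive reach(e,g) via R0 from link(e,g)
round 1: derive reach(f,d) via R0 from link(f,d)
round 1: derive reach(j,e) via R0 from link(j,e)
round 2: derive reach(b,c) via R1 from reach(b,d), link(d,c)
round 2: derive reach(b,f) via R1 from reach(b,d), link(d,f)
round 2: derive reach(b,g) via R1 from reach(b,e), link(e,g)
round 2: derive reach(d,d) via R1 from reach(d,f), link(f,d)
round 2: derive reach(d,i) via R1 from reach(d,c), link(c,i)
round 2: derive reach(e,i) via R1 from reach(e,c), link(c,i)
round 2: derive reach(f,c) via R1 from reach(f,d), link(d,c)
round 2: derive reach(f,f) via R1 from reach(f,d), link(d,f)
round 2: derive reach(j,c) via R1 from reach(j,e), link(e,c)
round 2: derive reach(j,d) via R1 from reach(j,e), link(e,d)
round 2: derive reach(j,f) via R1 from reach(j,e), link(e,f)
round 2: derive reach(j,g) via R1 from reach(j,e), link(e,g)
round 3: derive reach(b,i) via R1 from reach(b,c), link(c,i)
round 3: derive reach(f,i) via R1 from reach(f,c), link(c,i)
round 3: derive reach(j,i) via R1 from reach(j,c), link(c,i)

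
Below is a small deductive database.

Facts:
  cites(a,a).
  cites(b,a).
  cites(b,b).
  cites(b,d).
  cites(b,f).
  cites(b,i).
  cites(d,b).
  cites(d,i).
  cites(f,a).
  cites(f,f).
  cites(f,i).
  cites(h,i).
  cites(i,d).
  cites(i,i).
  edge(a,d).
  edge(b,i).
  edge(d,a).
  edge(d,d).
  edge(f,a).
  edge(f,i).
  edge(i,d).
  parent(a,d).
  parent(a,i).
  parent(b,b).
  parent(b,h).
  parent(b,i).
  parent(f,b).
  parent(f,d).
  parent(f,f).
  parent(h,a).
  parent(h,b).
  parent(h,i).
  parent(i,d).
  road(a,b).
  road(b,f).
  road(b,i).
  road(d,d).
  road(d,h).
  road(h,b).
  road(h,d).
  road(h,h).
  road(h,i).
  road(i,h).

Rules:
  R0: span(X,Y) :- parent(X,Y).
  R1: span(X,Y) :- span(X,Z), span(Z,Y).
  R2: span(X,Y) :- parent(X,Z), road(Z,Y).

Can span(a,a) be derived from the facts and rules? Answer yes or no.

yes

round 1: derive span(a,d) via R0 from parent(a,d)
round 1: derive span(a,i) via R0 from parent(a,i)
round 1: derive span(b,b) via R0 from parent(b,b)
round 1: derive span(b,h) via R0 from parent(b,h)
round 1: derive span(b,i) via R0 from parent(b,i)
round 1: derive span(f,b) via R0 from parent(f,b)
round 1: derive span(f,d) via R0 from parent(f,d)
round 1: derive span(f,f) via R0 from parent(f,f)
round 1: derive span(h,a) via R0 from parent(h,a)
round 1: derive span(h,b) via R0 from parent(h,b)
round 1: derive span(h,i) via R0 from parent(h,i)
round 1: derive span(i,d) via R0 from parent(i,d)
round 1: derive span(a,h) via R2 from parent(a,d), road(d,h)
round 1: derive span(b,d) via R2 from parent(b,h), road(h,d)
round 1: derive span(b,f) via R2 from parent(b,b), road(b,f)
round 1: derive span(f,h) via R2 from parent(f,d), road(d,h)
round 1: derive span(f,i) via R2 from parent(f,b), road(b,i)
round 1: derive span(h,f) via R2 from parent(h,b), road(b,f)
round 1: derive span(h,h) via R2 from parent(h,i), road(i,h)
round 1: derive span(i,h) via R2 from parent(i,d), road(d,h)
round 2: derive span(a,a) via R1 from span(a,h), span(h,a)
round 2: derive span(a,b) via R1 from span(a,h), span(h,b)
round 2: derive span(a,f) via R1 from span(a,h), span(h,f)
round 2: derive span(b,a) via R1 from span(b,h), span(h,a)
round 2: derive span(f,a) via R1 from span(f,h), span(h,a)
round 2: derive span(h,d) via R1 from span(h,a), span(a,d)
round 2: derive span(i,a) via R1 from span(i,h), span(h,a)
round 2: derive span(i,b) via R1 from span(i,h), span(h,b)
round 2: derive span(i,f) via R1 from span(i,h), span(h,f)
round 2: derive span(i,i) via R1 from span(i,h), span(h,i)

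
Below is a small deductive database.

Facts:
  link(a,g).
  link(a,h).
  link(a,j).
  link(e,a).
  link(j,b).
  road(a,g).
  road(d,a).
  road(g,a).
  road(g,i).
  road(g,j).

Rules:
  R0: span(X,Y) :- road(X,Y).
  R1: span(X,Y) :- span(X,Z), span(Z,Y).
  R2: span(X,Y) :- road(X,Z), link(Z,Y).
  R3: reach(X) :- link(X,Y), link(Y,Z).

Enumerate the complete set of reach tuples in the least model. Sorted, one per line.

reach(a)
reach(e)

round 1: derive reach(a) via R3 from link(a,j), link(j,b)
round 1: derive reach(e) via R3 from link(e,a), link(a,g)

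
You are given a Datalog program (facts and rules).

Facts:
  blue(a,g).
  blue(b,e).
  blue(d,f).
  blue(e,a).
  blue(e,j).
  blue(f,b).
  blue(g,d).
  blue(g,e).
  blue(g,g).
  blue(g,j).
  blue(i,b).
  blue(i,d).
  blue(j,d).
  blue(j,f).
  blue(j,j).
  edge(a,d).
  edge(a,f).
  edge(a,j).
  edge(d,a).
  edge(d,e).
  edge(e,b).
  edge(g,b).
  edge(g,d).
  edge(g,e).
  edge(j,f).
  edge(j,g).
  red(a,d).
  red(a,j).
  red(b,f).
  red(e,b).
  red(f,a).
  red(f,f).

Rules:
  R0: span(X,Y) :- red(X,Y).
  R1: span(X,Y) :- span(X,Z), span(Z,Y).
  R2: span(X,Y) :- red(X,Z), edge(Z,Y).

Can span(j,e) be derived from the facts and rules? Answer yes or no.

round 1: derive span(a,d) via R0 from red(a,d)
round 1: derive span(a,j) via R0 from red(a,j)
round 1: derive span(b,f) via R0 from red(b,f)
round 1: derive span(e,b) via R0 from red(e,b)
round 1: derive span(f,a) via R0 from red(f,a)
round 1: derive span(f,f) via R0 from red(f,f)
round 1: derive span(a,a) via R2 from red(a,d), edge(d,a)
round 1: derive span(a,e) via R2 from red(a,d), edge(d,e)
round 1: derive span(a,f) via R2 from red(a,j), edge(j,f)
round 1: derive span(a,g) via R2 from red(a,j), edge(j,g)
round 1: derive span(f,d) via R2 from red(f,a), edge(a,d)
round 1: derive span(f,j) via R2 from red(f,a), edge(a,j)
round 2: derive span(a,b) via R1 from span(a,e), span(e,b)
round 2: derive span(b,a) via R1 from span(b,f), span(f,a)
round 2: derive span(b,d) via R1 from span(b,f), span(f,d)
round 2: derive span(b,j) via R1 from span(b,f), span(f,j)
round 2: derive span(e,f) via R1 from span(e,b), span(b,f)
round 2: derive span(f,e) via R1 from span(f,a), span(a,e)
round 2: derive span(f,g) via R1 from span(f,a), span(a,g)
round 3: derive span(b,b) via R1 from span(b,a), span(a,b)
round 3: derive span(b,e) via R1 from span(b,a), span(a,e)
round 3: derive span(b,g) via R1 from span(b,a), span(a,g)
round 3: derive span(e,a) via R1 from span(e,b), span(b,a)
round 3: derive span(e,d) via R1 from span(e,b), span(b,d)
round 3: derive span(e,e) via R1 from span(e,f), span(f,e)
round 3: derive span(e,g) via R1 from span(e,f), span(f,g)
round 3: derive span(e,j) via R1 from span(e,b), span(b,j)
round 3: derive span(f,b) via R1 from span(f,a), span(a,b)

no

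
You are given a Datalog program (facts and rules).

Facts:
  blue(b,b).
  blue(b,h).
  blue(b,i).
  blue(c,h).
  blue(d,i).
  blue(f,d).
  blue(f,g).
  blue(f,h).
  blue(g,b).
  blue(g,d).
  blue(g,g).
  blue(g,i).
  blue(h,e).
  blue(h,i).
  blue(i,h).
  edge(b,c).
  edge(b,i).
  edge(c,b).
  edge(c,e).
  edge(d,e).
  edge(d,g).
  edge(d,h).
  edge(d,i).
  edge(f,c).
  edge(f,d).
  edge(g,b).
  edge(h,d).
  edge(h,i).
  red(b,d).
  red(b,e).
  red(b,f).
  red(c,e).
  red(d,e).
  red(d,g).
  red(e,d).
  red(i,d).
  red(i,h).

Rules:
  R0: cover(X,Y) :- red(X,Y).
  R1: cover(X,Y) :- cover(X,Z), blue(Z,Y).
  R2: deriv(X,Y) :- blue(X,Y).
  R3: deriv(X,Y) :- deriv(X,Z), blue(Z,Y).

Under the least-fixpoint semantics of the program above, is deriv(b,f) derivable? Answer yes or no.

no

round 1: derive deriv(b,b) via R2 from blue(b,b)
round 1: derive deriv(b,h) via R2 from blue(b,h)
round 1: derive deriv(b,i) via R2 from blue(b,i)
round 1: derive deriv(c,h) via R2 from blue(c,h)
round 1: derive deriv(d,i) via R2 from blue(d,i)
round 1: derive deriv(f,d) via R2 from blue(f,d)
round 1: derive deriv(f,g) via R2 from blue(f,g)
round 1: derive deriv(f,h) via R2 from blue(f,h)
round 1: derive deriv(g,b) via R2 from blue(g,b)
round 1: derive deriv(g,d) via R2 from blue(g,d)
round 1: derive deriv(g,g) via R2 from blue(g,g)
round 1: derive deriv(g,i) via R2 from blue(g,i)
round 1: derive deriv(h,e) via R2 from blue(h,e)
round 1: derive deriv(h,i) via R2 from blue(h,i)
round 1: derive deriv(i,h) via R2 from blue(i,h)
round 2: derive deriv(b,e) via R3 from deriv(b,h), blue(h,e)
round 2: derive deriv(c,e) via R3 from deriv(c,h), blue(h,e)
round 2: derive deriv(c,i) via R3 from deriv(c,h), blue(h,i)
round 2: derive deriv(d,h) via R3 from deriv(d,i), blue(i,h)
round 2: derive deriv(f,b) via R3 from deriv(f,g), blue(g,b)
round 2: derive deriv(f,e) via R3 from deriv(f,h), blue(h,e)
round 2: derive deriv(f,i) via R3 from deriv(f,d), blue(d,i)
round 2: derive deriv(g,h) via R3 from deriv(g,b), blue(b,h)
round 2: derive deriv(h,h) via R3 from deriv(h,i), blue(i,h)
round 2: derive deriv(i,e) via R3 from deriv(i,h), blue(h,e)
round 2: derive deriv(i,i) via R3 from deriv(i,h), blue(h,i)
round 3: derive deriv(d,e) via R3 from deriv(d,h), blue(h,e)
round 3: derive deriv(g,e) via R3 from deriv(g,h), blue(h,e)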